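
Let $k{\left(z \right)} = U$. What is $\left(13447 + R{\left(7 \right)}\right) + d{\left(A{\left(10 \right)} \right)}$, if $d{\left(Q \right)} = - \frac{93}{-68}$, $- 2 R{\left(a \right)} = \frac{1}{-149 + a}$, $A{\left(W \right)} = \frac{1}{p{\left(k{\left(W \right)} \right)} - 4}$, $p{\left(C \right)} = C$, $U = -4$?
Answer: $\frac{16232184}{1207} \approx 13448.0$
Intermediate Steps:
$k{\left(z \right)} = -4$
$A{\left(W \right)} = - \frac{1}{8}$ ($A{\left(W \right)} = \frac{1}{-4 - 4} = \frac{1}{-8} = - \frac{1}{8}$)
$R{\left(a \right)} = - \frac{1}{2 \left(-149 + a\right)}$
$d{\left(Q \right)} = \frac{93}{68}$ ($d{\left(Q \right)} = \left(-93\right) \left(- \frac{1}{68}\right) = \frac{93}{68}$)
$\left(13447 + R{\left(7 \right)}\right) + d{\left(A{\left(10 \right)} \right)} = \left(13447 - \frac{1}{-298 + 2 \cdot 7}\right) + \frac{93}{68} = \left(13447 - \frac{1}{-298 + 14}\right) + \frac{93}{68} = \left(13447 - \frac{1}{-284}\right) + \frac{93}{68} = \left(13447 - - \frac{1}{284}\right) + \frac{93}{68} = \left(13447 + \frac{1}{284}\right) + \frac{93}{68} = \frac{3818949}{284} + \frac{93}{68} = \frac{16232184}{1207}$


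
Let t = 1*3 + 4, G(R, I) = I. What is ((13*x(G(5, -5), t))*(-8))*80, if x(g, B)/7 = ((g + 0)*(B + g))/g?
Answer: -116480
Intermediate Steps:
t = 7 (t = 3 + 4 = 7)
x(g, B) = 7*B + 7*g (x(g, B) = 7*(((g + 0)*(B + g))/g) = 7*((g*(B + g))/g) = 7*(B + g) = 7*B + 7*g)
((13*x(G(5, -5), t))*(-8))*80 = ((13*(7*7 + 7*(-5)))*(-8))*80 = ((13*(49 - 35))*(-8))*80 = ((13*14)*(-8))*80 = (182*(-8))*80 = -1456*80 = -116480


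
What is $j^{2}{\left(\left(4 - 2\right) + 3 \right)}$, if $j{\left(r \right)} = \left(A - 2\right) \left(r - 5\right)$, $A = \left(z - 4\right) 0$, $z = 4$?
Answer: $0$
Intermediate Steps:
$A = 0$ ($A = \left(4 - 4\right) 0 = 0 \cdot 0 = 0$)
$j{\left(r \right)} = 10 - 2 r$ ($j{\left(r \right)} = \left(0 - 2\right) \left(r - 5\right) = - 2 \left(-5 + r\right) = 10 - 2 r$)
$j^{2}{\left(\left(4 - 2\right) + 3 \right)} = \left(10 - 2 \left(\left(4 - 2\right) + 3\right)\right)^{2} = \left(10 - 2 \left(2 + 3\right)\right)^{2} = \left(10 - 10\right)^{2} = 0^{2} = 0$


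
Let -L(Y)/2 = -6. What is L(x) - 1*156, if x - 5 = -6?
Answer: -144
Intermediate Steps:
x = -1 (x = 5 - 6 = -1)
L(Y) = 12 (L(Y) = -2*(-6) = 12)
L(x) - 1*156 = 12 - 1*156 = 12 - 156 = -144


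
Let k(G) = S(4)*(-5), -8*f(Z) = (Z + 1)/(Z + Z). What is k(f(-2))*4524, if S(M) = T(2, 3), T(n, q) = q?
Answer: -67860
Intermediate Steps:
f(Z) = -(1 + Z)/(16*Z) (f(Z) = -(Z + 1)/(8*(Z + Z)) = -(1 + Z)/(8*(2*Z)) = -(1 + Z)*1/(2*Z)/8 = -(1 + Z)/(16*Z))
S(M) = 3
k(G) = -15 (k(G) = 3*(-5) = -15)
k(f(-2))*4524 = -15*4524 = -67860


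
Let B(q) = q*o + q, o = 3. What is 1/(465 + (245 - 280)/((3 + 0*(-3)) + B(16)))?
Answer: 67/31120 ≈ 0.0021530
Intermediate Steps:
B(q) = 4*q (B(q) = q*3 + q = 3*q + q = 4*q)
1/(465 + (245 - 280)/((3 + 0*(-3)) + B(16))) = 1/(465 + (245 - 280)/((3 + 0*(-3)) + 4*16)) = 1/(465 - 35/((3 + 0) + 64)) = 1/(465 - 35/(3 + 64)) = 1/(465 - 35/67) = 1/(31120/67) = 67/31120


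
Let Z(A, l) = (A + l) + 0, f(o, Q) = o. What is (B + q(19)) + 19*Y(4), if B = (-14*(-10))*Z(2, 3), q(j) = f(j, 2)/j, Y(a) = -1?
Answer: 682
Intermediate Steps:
Z(A, l) = A + l
q(j) = 1 (q(j) = j/j = 1)
B = 700 (B = (-14*(-10))*(2 + 3) = 140*5 = 700)
(B + q(19)) + 19*Y(4) = (700 + 1) + 19*(-1) = 701 - 19 = 682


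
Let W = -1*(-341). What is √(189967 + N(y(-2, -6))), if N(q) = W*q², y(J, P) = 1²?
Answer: 2*√47577 ≈ 436.24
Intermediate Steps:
y(J, P) = 1
W = 341
N(q) = 341*q²
√(189967 + N(y(-2, -6))) = √(189967 + 341*1²) = √(189967 + 341*1) = √(189967 + 341) = √190308 = 2*√47577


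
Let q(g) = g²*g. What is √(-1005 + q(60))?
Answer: √214995 ≈ 463.68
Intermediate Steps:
q(g) = g³
√(-1005 + q(60)) = √(-1005 + 60³) = √(-1005 + 216000) = √214995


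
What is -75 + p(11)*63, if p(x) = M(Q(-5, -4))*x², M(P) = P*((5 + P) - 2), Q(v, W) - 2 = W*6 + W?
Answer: 4558479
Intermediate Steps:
Q(v, W) = 2 + 7*W (Q(v, W) = 2 + (W*6 + W) = 2 + (6*W + W) = 2 + 7*W)
M(P) = P*(3 + P)
p(x) = 598*x² (p(x) = ((2 + 7*(-4))*(3 + (2 + 7*(-4))))*x² = ((2 - 28)*(3 + (2 - 28)))*x² = (-26*(3 - 26))*x² = (-26*(-23))*x² = 598*x²)
-75 + p(11)*63 = -75 + (598*11²)*63 = -75 + (598*121)*63 = -75 + 72358*63 = -75 + 4558554 = 4558479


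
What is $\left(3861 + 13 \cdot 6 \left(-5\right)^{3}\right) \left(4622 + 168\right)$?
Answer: $-28208310$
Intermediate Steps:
$\left(3861 + 13 \cdot 6 \left(-5\right)^{3}\right) \left(4622 + 168\right) = \left(3861 + 78 \left(-125\right)\right) 4790 = \left(3861 - 9750\right) 4790 = \left(-5889\right) 4790 = -28208310$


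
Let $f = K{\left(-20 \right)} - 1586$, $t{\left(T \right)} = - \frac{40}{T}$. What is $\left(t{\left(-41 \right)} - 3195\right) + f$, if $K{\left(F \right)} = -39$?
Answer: $- \frac{197580}{41} \approx -4819.0$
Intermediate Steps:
$f = -1625$ ($f = -39 - 1586 = -1625$)
$\left(t{\left(-41 \right)} - 3195\right) + f = \left(- \frac{40}{-41} - 3195\right) - 1625 = \left(\left(-40\right) \left(- \frac{1}{41}\right) - 3195\right) - 1625 = \left(\frac{40}{41} - 3195\right) - 1625 = - \frac{130955}{41} - 1625 = - \frac{197580}{41}$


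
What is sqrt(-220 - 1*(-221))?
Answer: 1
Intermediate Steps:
sqrt(-220 - 1*(-221)) = sqrt(-220 + 221) = sqrt(1) = 1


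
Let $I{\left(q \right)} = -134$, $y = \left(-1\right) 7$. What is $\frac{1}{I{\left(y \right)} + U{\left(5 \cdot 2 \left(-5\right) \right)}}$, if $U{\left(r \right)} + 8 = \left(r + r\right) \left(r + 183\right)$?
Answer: $- \frac{1}{13442} \approx -7.4394 \cdot 10^{-5}$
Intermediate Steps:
$y = -7$
$U{\left(r \right)} = -8 + 2 r \left(183 + r\right)$ ($U{\left(r \right)} = -8 + \left(r + r\right) \left(r + 183\right) = -8 + 2 r \left(183 + r\right)$)
$\frac{1}{I{\left(y \right)} + U{\left(5 \cdot 2 \left(-5\right) \right)}} = \frac{1}{-134 + \left(-8 + 2 \left(5 \cdot 2 \left(-5\right)\right)^{2} + 366 \cdot 5 \cdot 2 \left(-5\right)\right)} = \frac{1}{-134 + \left(-8 + 2 \left(10 \left(-5\right)\right)^{2} + 366 \cdot 10 \left(-5\right)\right)} = \frac{1}{-134 + \left(-8 + 2 \left(-50\right)^{2} + 366 \left(-50\right)\right)} = \frac{1}{-134 - 13308} = \frac{1}{-13442} = - \frac{1}{13442}$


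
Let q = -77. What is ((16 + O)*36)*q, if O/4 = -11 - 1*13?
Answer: 221760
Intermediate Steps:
O = -96 (O = 4*(-11 - 1*13) = 4*(-11 - 13) = 4*(-24) = -96)
((16 + O)*36)*q = ((16 - 96)*36)*(-77) = -80*36*(-77) = -2880*(-77) = 221760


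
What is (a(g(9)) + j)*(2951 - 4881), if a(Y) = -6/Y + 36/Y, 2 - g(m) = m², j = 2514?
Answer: -383251680/79 ≈ -4.8513e+6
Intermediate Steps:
g(m) = 2 - m²
a(Y) = 30/Y
(a(g(9)) + j)*(2951 - 4881) = (30/(2 - 1*9²) + 2514)*(2951 - 4881) = (30/(2 - 1*81) + 2514)*(-1930) = (30/(2 - 81) + 2514)*(-1930) = (30/(-79) + 2514)*(-1930) = (30*(-1/79) + 2514)*(-1930) = (-30/79 + 2514)*(-1930) = (198576/79)*(-1930) = -383251680/79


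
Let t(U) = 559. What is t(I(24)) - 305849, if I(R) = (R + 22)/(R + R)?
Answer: -305290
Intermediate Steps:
I(R) = (22 + R)/(2*R) (I(R) = (22 + R)/((2*R)) = (22 + R)*(1/(2*R)) = (22 + R)/(2*R))
t(I(24)) - 305849 = 559 - 305849 = -305290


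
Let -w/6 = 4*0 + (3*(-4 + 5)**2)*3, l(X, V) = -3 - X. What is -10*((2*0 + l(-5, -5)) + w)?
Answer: 520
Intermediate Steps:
w = -54 (w = -6*(4*0 + (3*(-4 + 5)**2)*3) = -6*(0 + (3*1**2)*3) = -6*(0 + (3*1)*3) = -6*(0 + 3*3) = -6*(0 + 9) = -6*9 = -54)
-10*((2*0 + l(-5, -5)) + w) = -10*((2*0 + (-3 - 1*(-5))) - 54) = -10*((0 + (-3 + 5)) - 54) = -10*((0 + 2) - 54) = -10*(2 - 54) = -10*(-52) = 520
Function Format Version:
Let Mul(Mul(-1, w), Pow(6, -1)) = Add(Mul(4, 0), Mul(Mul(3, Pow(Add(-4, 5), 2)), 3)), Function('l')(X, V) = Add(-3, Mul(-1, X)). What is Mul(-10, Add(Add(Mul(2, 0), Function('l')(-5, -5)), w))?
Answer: 520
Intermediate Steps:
w = -54 (w = Mul(-6, Add(Mul(4, 0), Mul(Mul(3, Pow(Add(-4, 5), 2)), 3))) = Mul(-6, Add(0, Mul(Mul(3, Pow(1, 2)), 3))) = Mul(-6, Add(0, Mul(Mul(3, 1), 3))) = Mul(-6, Add(0, Mul(3, 3))) = Mul(-6, Add(0, 9)) = Mul(-6, 9) = -54)
Mul(-10, Add(Add(Mul(2, 0), Function('l')(-5, -5)), w)) = Mul(-10, Add(Add(Mul(2, 0), Add(-3, Mul(-1, -5))), -54)) = Mul(-10, Add(Add(0, Add(-3, 5)), -54)) = Mul(-10, Add(Add(0, 2), -54)) = Mul(-10, Add(2, -54)) = Mul(-10, -52) = 520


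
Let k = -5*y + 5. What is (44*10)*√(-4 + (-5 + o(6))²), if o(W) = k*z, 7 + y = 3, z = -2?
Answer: 440*√3021 ≈ 24184.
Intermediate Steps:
y = -4 (y = -7 + 3 = -4)
k = 25 (k = -5*(-4) + 5 = 20 + 5 = 25)
o(W) = -50 (o(W) = 25*(-2) = -50)
(44*10)*√(-4 + (-5 + o(6))²) = (44*10)*√(-4 + (-5 - 50)²) = 440*√(-4 + (-55)²) = 440*√(-4 + 3025) = 440*√3021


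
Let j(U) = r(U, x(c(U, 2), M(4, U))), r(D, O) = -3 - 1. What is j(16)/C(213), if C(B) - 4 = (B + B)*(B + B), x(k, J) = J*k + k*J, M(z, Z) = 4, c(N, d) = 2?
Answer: -1/45370 ≈ -2.2041e-5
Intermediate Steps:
x(k, J) = 2*J*k (x(k, J) = J*k + J*k = 2*J*k)
C(B) = 4 + 4*B² (C(B) = 4 + (B + B)*(B + B) = 4 + (2*B)*(2*B) = 4 + 4*B²)
r(D, O) = -4
j(U) = -4
j(16)/C(213) = -4/(4 + 4*213²) = -4/(4 + 4*45369) = -4/(4 + 181476) = -4/181480 = -4*1/181480 = -1/45370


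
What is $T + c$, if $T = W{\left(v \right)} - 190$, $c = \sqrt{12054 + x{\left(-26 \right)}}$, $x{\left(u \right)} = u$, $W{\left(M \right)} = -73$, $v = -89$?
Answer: $-263 + 2 \sqrt{3007} \approx -153.33$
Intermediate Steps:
$c = 2 \sqrt{3007}$ ($c = \sqrt{12054 - 26} = \sqrt{12028} = 2 \sqrt{3007} \approx 109.67$)
$T = -263$ ($T = -73 - 190 = -263$)
$T + c = -263 + 2 \sqrt{3007}$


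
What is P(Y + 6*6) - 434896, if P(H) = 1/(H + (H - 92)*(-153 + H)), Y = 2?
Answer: -2717230207/6248 ≈ -4.3490e+5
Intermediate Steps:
P(H) = 1/(H + (-153 + H)*(-92 + H)) (P(H) = 1/(H + (-92 + H)*(-153 + H)) = 1/(H + (-153 + H)*(-92 + H)))
P(Y + 6*6) - 434896 = 1/(14076 + (2 + 6*6)² - 244*(2 + 6*6)) - 434896 = 1/(14076 + (2 + 36)² - 244*(2 + 36)) - 434896 = 1/(14076 + 38² - 244*38) - 434896 = 1/(14076 + 1444 - 9272) - 434896 = 1/6248 - 434896 = -2717230207/6248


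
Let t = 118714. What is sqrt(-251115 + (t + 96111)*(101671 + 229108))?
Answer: 2*sqrt(17764836890) ≈ 2.6657e+5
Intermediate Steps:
sqrt(-251115 + (t + 96111)*(101671 + 229108)) = sqrt(-251115 + (118714 + 96111)*(101671 + 229108)) = sqrt(-251115 + 214825*330779) = sqrt(-251115 + 71059598675) = sqrt(71059347560) = 2*sqrt(17764836890)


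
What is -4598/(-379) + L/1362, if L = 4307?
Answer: 7894829/516198 ≈ 15.294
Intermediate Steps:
-4598/(-379) + L/1362 = -4598/(-379) + 4307/1362 = -4598*(-1/379) + 4307*(1/1362) = 4598/379 + 4307/1362 = 7894829/516198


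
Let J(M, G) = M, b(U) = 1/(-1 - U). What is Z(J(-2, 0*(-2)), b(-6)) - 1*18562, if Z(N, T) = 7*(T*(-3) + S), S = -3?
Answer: -92936/5 ≈ -18587.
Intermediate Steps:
Z(N, T) = -21 - 21*T (Z(N, T) = 7*(T*(-3) - 3) = 7*(-3*T - 3) = 7*(-3 - 3*T) = -21 - 21*T)
Z(J(-2, 0*(-2)), b(-6)) - 1*18562 = (-21 - (-21)/(1 - 6)) - 1*18562 = (-21 - (-21)/(-5)) - 18562 = (-21 - (-21)*(-1)/5) - 18562 = (-21 - 21*⅕) - 18562 = (-21 - 21/5) - 18562 = -126/5 - 18562 = -92936/5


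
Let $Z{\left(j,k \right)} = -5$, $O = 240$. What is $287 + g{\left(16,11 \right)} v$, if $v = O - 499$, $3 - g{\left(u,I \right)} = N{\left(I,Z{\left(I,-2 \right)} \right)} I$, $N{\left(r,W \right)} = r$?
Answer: $30849$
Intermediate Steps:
$g{\left(u,I \right)} = 3 - I^{2}$ ($g{\left(u,I \right)} = 3 - I I = 3 - I^{2}$)
$v = -259$ ($v = 240 - 499 = -259$)
$287 + g{\left(16,11 \right)} v = 287 + \left(3 - 11^{2}\right) \left(-259\right) = 287 + \left(3 - 121\right) \left(-259\right) = 287 - -30562 = 287 + 30562 = 30849$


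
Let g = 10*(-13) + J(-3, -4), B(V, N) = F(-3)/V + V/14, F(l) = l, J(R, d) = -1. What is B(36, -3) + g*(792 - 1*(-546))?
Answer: -14723143/84 ≈ -1.7528e+5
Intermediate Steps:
B(V, N) = -3/V + V/14
g = -131 (g = 10*(-13) - 1 = -130 - 1 = -131)
B(36, -3) + g*(792 - 1*(-546)) = (-3/36 + (1/14)*36) - 131*(792 - 1*(-546)) = (-3*1/36 + 18/7) - 131*(792 + 546) = (-1/12 + 18/7) - 131*1338 = 209/84 - 175278 = -14723143/84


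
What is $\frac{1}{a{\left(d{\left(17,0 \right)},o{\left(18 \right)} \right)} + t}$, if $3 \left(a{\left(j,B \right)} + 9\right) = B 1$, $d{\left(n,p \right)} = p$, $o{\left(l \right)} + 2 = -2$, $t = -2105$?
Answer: $- \frac{3}{6346} \approx -0.00047274$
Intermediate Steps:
$o{\left(l \right)} = -4$ ($o{\left(l \right)} = -2 - 2 = -4$)
$a{\left(j,B \right)} = -9 + \frac{B}{3}$ ($a{\left(j,B \right)} = -9 + \frac{B 1}{3} = -9 + \frac{B}{3}$)
$\frac{1}{a{\left(d{\left(17,0 \right)},o{\left(18 \right)} \right)} + t} = \frac{1}{\left(-9 + \frac{1}{3} \left(-4\right)\right) - 2105} = \frac{1}{\left(-9 - \frac{4}{3}\right) - 2105} = \frac{1}{- \frac{31}{3} - 2105} = \frac{1}{- \frac{6346}{3}} = - \frac{3}{6346}$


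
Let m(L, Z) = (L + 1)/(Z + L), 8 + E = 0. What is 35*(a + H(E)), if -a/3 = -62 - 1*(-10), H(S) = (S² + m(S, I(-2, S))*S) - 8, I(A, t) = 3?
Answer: 7028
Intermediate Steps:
E = -8 (E = -8 + 0 = -8)
m(L, Z) = (1 + L)/(L + Z)
H(S) = -8 + S² + S*(1 + S)/(3 + S) (H(S) = (S² + ((1 + S)/(S + 3))*S) - 8 = (S² + ((1 + S)/(3 + S))*S) - 8 = (S² + S*(1 + S)/(3 + S)) - 8 = -8 + S² + S*(1 + S)/(3 + S))
a = 156 (a = -3*(-62 - 1*(-10)) = -3*(-62 + 10) = -3*(-52) = 156)
35*(a + H(E)) = 35*(156 + (-8*(1 - 8) + (-8 + (-8)²)*(3 - 8))/(3 - 8)) = 35*(156 + (-8*(-7) + (-8 + 64)*(-5))/(-5)) = 35*(156 - (56 + 56*(-5))/5) = 35*(156 - (56 - 280)/5) = 35*(156 - ⅕*(-224)) = 35*(156 + 224/5) = 35*(1004/5) = 7028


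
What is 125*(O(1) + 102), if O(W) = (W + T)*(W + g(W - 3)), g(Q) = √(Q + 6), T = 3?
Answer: 14250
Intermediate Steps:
g(Q) = √(6 + Q)
O(W) = (3 + W)*(W + √(3 + W)) (O(W) = (W + 3)*(W + √(6 + (W - 3))) = (3 + W)*(W + √(6 + (-3 + W))) = (3 + W)*(W + √(3 + W)))
125*(O(1) + 102) = 125*((1² + 3*1 + 3*√(3 + 1) + 1*√(3 + 1)) + 102) = 125*((1 + 3 + 3*√4 + 1*√4) + 102) = 125*((1 + 3 + 3*2 + 1*2) + 102) = 125*((1 + 3 + 6 + 2) + 102) = 125*(12 + 102) = 125*114 = 14250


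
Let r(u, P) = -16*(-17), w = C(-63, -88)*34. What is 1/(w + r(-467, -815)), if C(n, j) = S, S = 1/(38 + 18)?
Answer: 28/7633 ≈ 0.0036683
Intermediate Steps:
S = 1/56 ≈ 0.017857
C(n, j) = 1/56
w = 17/28 (w = (1/56)*34 = 17/28 ≈ 0.60714)
r(u, P) = 272
1/(w + r(-467, -815)) = 1/(17/28 + 272) = 1/(7633/28) = 28/7633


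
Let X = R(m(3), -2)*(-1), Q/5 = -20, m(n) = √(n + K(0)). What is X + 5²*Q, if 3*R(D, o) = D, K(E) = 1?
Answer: -7502/3 ≈ -2500.7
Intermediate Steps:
m(n) = √(1 + n) (m(n) = √(n + 1) = √(1 + n))
R(D, o) = D/3
Q = -100 (Q = 5*(-20) = -100)
X = -⅔ (X = (√(1 + 3)/3)*(-1) = (√4/3)*(-1) = ((⅓)*2)*(-1) = (⅔)*(-1) = -⅔ ≈ -0.66667)
X + 5²*Q = -⅔ + 5²*(-100) = -⅔ + 25*(-100) = -⅔ - 2500 = -7502/3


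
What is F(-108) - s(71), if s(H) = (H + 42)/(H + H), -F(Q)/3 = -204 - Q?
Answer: 40783/142 ≈ 287.20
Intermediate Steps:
F(Q) = 612 + 3*Q (F(Q) = -3*(-204 - Q) = 612 + 3*Q)
s(H) = (42 + H)/(2*H) (s(H) = (42 + H)/((2*H)) = (42 + H)*(1/(2*H)) = (42 + H)/(2*H))
F(-108) - s(71) = (612 + 3*(-108)) - (42 + 71)/(2*71) = (612 - 324) - 113/(2*71) = 288 - 1*113/142 = 288 - 113/142 = 40783/142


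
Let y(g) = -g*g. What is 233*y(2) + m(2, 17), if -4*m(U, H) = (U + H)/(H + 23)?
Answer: -149139/160 ≈ -932.12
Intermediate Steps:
m(U, H) = -(H + U)/(4*(23 + H)) (m(U, H) = -(U + H)/(4*(H + 23)) = -(H + U)/(4*(23 + H)))
y(g) = -g²
233*y(2) + m(2, 17) = 233*(-1*2²) + (-1*17 - 1*2)/(4*(23 + 17)) = 233*(-1*4) + (¼)*(-17 - 2)/40 = 233*(-4) + (¼)*(1/40)*(-19) = -932 - 19/160 = -149139/160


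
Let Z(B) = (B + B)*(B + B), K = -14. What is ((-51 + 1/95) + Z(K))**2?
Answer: 4849172496/9025 ≈ 5.3730e+5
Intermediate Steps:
Z(B) = 4*B**2 (Z(B) = (2*B)*(2*B) = 4*B**2)
((-51 + 1/95) + Z(K))**2 = ((-51 + 1/95) + 4*(-14)**2)**2 = ((-51 + 1/95) + 4*196)**2 = (-4844/95 + 784)**2 = (69636/95)**2 = 4849172496/9025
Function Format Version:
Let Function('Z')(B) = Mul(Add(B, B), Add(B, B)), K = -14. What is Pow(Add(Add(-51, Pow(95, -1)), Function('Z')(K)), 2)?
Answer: Rational(4849172496, 9025) ≈ 5.3730e+5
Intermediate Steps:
Function('Z')(B) = Mul(4, Pow(B, 2)) (Function('Z')(B) = Mul(Mul(2, B), Mul(2, B)) = Mul(4, Pow(B, 2)))
Pow(Add(Add(-51, Pow(95, -1)), Function('Z')(K)), 2) = Pow(Add(Add(-51, Pow(95, -1)), Mul(4, Pow(-14, 2))), 2) = Pow(Add(Add(-51, Rational(1, 95)), Mul(4, 196)), 2) = Pow(Add(Rational(-4844, 95), 784), 2) = Pow(Rational(69636, 95), 2) = Rational(4849172496, 9025)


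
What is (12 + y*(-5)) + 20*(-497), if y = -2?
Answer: -9918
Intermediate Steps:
(12 + y*(-5)) + 20*(-497) = (12 - 2*(-5)) + 20*(-497) = (12 + 10) - 9940 = 22 - 9940 = -9918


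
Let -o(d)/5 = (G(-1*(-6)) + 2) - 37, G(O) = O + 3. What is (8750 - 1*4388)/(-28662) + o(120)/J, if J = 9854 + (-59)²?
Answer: -1814707/12740259 ≈ -0.14244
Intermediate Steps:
G(O) = 3 + O
J = 13335 (J = 9854 + 3481 = 13335)
o(d) = 130 (o(d) = -5*(((3 - 1*(-6)) + 2) - 37) = -5*(((3 + 6) + 2) - 37) = -5*((9 + 2) - 37) = -5*(11 - 37) = -5*(-26) = 130)
(8750 - 1*4388)/(-28662) + o(120)/J = (8750 - 1*4388)/(-28662) + 130/13335 = (8750 - 4388)*(-1/28662) + 130*(1/13335) = 4362*(-1/28662) + 26/2667 = -727/4777 + 26/2667 = -1814707/12740259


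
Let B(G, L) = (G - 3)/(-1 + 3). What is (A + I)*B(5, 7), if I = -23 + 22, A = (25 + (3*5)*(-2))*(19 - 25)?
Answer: 29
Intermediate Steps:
B(G, L) = -3/2 + G/2 (B(G, L) = (-3 + G)/2 = (-3 + G)*(½) = -3/2 + G/2)
A = 30 (A = (25 + 15*(-2))*(-6) = (25 - 30)*(-6) = -5*(-6) = 30)
I = -1
(A + I)*B(5, 7) = (30 - 1)*(-3/2 + (½)*5) = 29*(-3/2 + 5/2) = 29*1 = 29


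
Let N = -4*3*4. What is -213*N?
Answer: 10224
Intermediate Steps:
N = -48 (N = -12*4 = -48)
-213*N = -213*(-48) = 10224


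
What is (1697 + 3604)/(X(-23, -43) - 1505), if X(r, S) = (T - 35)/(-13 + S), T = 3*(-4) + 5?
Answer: -21204/6017 ≈ -3.5240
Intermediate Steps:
T = -7 (T = -12 + 5 = -7)
X(r, S) = -42/(-13 + S) (X(r, S) = (-7 - 35)/(-13 + S) = -42/(-13 + S))
(1697 + 3604)/(X(-23, -43) - 1505) = (1697 + 3604)/(-42/(-13 - 43) - 1505) = 5301/(-42/(-56) - 1505) = 5301/(-42*(-1/56) - 1505) = 5301/(¾ - 1505) = 5301/(-6017/4) = 5301*(-4/6017) = -21204/6017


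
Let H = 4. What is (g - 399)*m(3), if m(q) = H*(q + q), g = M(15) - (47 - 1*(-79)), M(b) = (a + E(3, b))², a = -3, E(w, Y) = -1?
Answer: -12216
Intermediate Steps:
M(b) = 16 (M(b) = (-3 - 1)² = (-4)² = 16)
g = -110 (g = 16 - (47 - 1*(-79)) = 16 - (47 + 79) = 16 - 1*126 = 16 - 126 = -110)
m(q) = 8*q (m(q) = 4*(q + q) = 4*(2*q) = 8*q)
(g - 399)*m(3) = (-110 - 399)*(8*3) = -509*24 = -12216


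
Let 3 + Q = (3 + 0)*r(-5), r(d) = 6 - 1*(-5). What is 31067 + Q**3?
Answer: 58067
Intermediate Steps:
r(d) = 11 (r(d) = 6 + 5 = 11)
Q = 30 (Q = -3 + (3 + 0)*11 = -3 + 3*11 = -3 + 33 = 30)
31067 + Q**3 = 31067 + 30**3 = 31067 + 27000 = 58067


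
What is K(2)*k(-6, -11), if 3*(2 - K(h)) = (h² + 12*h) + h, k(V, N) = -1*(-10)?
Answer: -80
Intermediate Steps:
k(V, N) = 10
K(h) = 2 - 13*h/3 - h²/3 (K(h) = 2 - ((h² + 12*h) + h)/3 = 2 - (h² + 13*h)/3 = 2 + (-13*h/3 - h²/3) = 2 - 13*h/3 - h²/3)
K(2)*k(-6, -11) = (2 - 13/3*2 - ⅓*2²)*10 = (2 - 26/3 - ⅓*4)*10 = (2 - 26/3 - 4/3)*10 = -8*10 = -80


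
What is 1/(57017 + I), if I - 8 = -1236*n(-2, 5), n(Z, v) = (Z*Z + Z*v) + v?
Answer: 1/58261 ≈ 1.7164e-5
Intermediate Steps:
n(Z, v) = v + Z² + Z*v (n(Z, v) = (Z² + Z*v) + v = v + Z² + Z*v)
I = 1244 (I = 8 - 1236*(5 + (-2)² - 2*5) = 8 - 1236*(5 + 4 - 10) = 8 - 1236*(-1) = 8 + 1236 = 1244)
1/(57017 + I) = 1/(57017 + 1244) = 1/58261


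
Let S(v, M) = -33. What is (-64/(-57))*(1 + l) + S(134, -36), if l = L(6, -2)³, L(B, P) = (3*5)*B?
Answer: 46654183/57 ≈ 8.1849e+5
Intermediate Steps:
L(B, P) = 15*B
l = 729000 (l = (15*6)³ = 90³ = 729000)
(-64/(-57))*(1 + l) + S(134, -36) = (-64/(-57))*(1 + 729000) - 33 = -64*(-1/57)*729001 - 33 = (64/57)*729001 - 33 = 46656064/57 - 33 = 46654183/57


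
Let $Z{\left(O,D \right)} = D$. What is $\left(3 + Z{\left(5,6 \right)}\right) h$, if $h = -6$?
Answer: $-54$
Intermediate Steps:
$\left(3 + Z{\left(5,6 \right)}\right) h = \left(3 + 6\right) \left(-6\right) = 9 \left(-6\right) = -54$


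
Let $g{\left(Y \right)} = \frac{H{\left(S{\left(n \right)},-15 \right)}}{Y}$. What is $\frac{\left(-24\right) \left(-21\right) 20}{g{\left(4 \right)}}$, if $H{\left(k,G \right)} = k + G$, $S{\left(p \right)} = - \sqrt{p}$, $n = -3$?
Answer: $- \frac{50400}{19} + \frac{3360 i \sqrt{3}}{19} \approx -2652.6 + 306.3 i$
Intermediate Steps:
$H{\left(k,G \right)} = G + k$
$g{\left(Y \right)} = \frac{-15 - i \sqrt{3}}{Y}$ ($g{\left(Y \right)} = \frac{-15 - \sqrt{-3}}{Y} = \frac{-15 - i \sqrt{3}}{Y}$)
$\frac{\left(-24\right) \left(-21\right) 20}{g{\left(4 \right)}} = \frac{\left(-24\right) \left(-21\right) 20}{\frac{1}{4} \left(-15 - i \sqrt{3}\right)} = \frac{504 \cdot 20}{\frac{1}{4} \left(-15 - i \sqrt{3}\right)} = \frac{10080}{- \frac{15}{4} - \frac{i \sqrt{3}}{4}}$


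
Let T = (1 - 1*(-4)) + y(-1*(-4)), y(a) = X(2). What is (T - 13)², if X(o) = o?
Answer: 36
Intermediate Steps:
y(a) = 2
T = 7 (T = (1 - 1*(-4)) + 2 = (1 + 4) + 2 = 5 + 2 = 7)
(T - 13)² = (7 - 13)² = (-6)² = 36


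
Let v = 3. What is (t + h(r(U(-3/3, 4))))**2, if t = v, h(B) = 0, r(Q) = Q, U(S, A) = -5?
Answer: 9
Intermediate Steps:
t = 3
(t + h(r(U(-3/3, 4))))**2 = (3 + 0)**2 = 3**2 = 9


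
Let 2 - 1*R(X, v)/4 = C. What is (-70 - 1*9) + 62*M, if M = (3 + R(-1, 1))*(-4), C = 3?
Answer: 169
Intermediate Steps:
R(X, v) = -4 (R(X, v) = 8 - 4*3 = 8 - 12 = -4)
M = 4 (M = (3 - 4)*(-4) = -1*(-4) = 4)
(-70 - 1*9) + 62*M = (-70 - 1*9) + 62*4 = (-70 - 9) + 248 = -79 + 248 = 169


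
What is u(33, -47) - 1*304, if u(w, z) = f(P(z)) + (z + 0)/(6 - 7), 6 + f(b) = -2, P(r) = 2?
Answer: -265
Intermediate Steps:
f(b) = -8 (f(b) = -6 - 2 = -8)
u(w, z) = -8 - z (u(w, z) = -8 + (z + 0)/(6 - 7) = -8 + z/(-1) = -8 + z*(-1) = -8 - z)
u(33, -47) - 1*304 = (-8 - 1*(-47)) - 1*304 = (-8 + 47) - 304 = 39 - 304 = -265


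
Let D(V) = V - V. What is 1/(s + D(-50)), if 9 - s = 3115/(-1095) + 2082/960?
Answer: 35040/339047 ≈ 0.10335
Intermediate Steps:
D(V) = 0
s = 339047/35040 (s = 9 - (3115/(-1095) + 2082/960) = 9 - (3115*(-1/1095) + 2082*(1/960)) = 9 - (-623/219 + 347/160) = 9 - 1*(-23687/35040) = 9 + 23687/35040 = 339047/35040 ≈ 9.6760)
1/(s + D(-50)) = 1/(339047/35040 + 0) = 1/(339047/35040) = 35040/339047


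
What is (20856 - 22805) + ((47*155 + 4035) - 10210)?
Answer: -839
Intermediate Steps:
(20856 - 22805) + ((47*155 + 4035) - 10210) = -1949 + ((7285 + 4035) - 10210) = -1949 + (11320 - 10210) = -1949 + 1110 = -839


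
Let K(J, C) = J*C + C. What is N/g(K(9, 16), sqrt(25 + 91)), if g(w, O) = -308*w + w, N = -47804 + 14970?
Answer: 16417/24560 ≈ 0.66844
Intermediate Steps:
K(J, C) = C + C*J (K(J, C) = C*J + C = C + C*J)
N = -32834
g(w, O) = -307*w
N/g(K(9, 16), sqrt(25 + 91)) = -32834*(-1/(4912*(1 + 9))) = -32834/((-4912*10)) = -32834/((-307*160)) = -32834/(-49120) = -32834*(-1/49120) = 16417/24560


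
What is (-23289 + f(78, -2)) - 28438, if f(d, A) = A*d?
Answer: -51883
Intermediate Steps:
(-23289 + f(78, -2)) - 28438 = (-23289 - 2*78) - 28438 = (-23289 - 156) - 28438 = -23445 - 28438 = -51883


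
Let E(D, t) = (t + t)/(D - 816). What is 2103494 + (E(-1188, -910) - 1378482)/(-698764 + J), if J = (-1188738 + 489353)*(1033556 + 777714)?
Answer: 1334992268593318769743/634654659624714 ≈ 2.1035e+6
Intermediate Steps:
J = -1266775068950 (J = -699385*1811270 = -1266775068950)
E(D, t) = 2*t/(-816 + D) (E(D, t) = (2*t)/(-816 + D) = 2*t/(-816 + D))
2103494 + (E(-1188, -910) - 1378482)/(-698764 + J) = 2103494 + (2*(-910)/(-816 - 1188) - 1378482)/(-698764 - 1266775068950) = 2103494 + (2*(-910)/(-2004) - 1378482)/(-1266775767714) = 2103494 + (2*(-910)*(-1/2004) - 1378482)*(-1/1266775767714) = 2103494 + (455/501 - 1378482)*(-1/1266775767714) = 2103494 - 690619027/501*(-1/1266775767714) = 2103494 + 690619027/634654659624714 = 1334992268593318769743/634654659624714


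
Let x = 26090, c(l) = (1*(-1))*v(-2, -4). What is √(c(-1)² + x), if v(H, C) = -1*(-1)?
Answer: 3*√2899 ≈ 161.53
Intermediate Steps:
v(H, C) = 1
c(l) = -1 (c(l) = (1*(-1))*1 = -1*1 = -1)
√(c(-1)² + x) = √((-1)² + 26090) = √(1 + 26090) = √26091 = 3*√2899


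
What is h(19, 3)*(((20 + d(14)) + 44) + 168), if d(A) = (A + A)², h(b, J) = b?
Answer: 19304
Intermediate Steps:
d(A) = 4*A² (d(A) = (2*A)² = 4*A²)
h(19, 3)*(((20 + d(14)) + 44) + 168) = 19*(((20 + 4*14²) + 44) + 168) = 19*(((20 + 4*196) + 44) + 168) = 19*(((20 + 784) + 44) + 168) = 19*((804 + 44) + 168) = 19*(848 + 168) = 19*1016 = 19304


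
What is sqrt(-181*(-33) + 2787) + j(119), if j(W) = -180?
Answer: -180 + 2*sqrt(2190) ≈ -86.405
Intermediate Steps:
sqrt(-181*(-33) + 2787) + j(119) = sqrt(-181*(-33) + 2787) - 180 = sqrt(5973 + 2787) - 180 = sqrt(8760) - 180 = 2*sqrt(2190) - 180 = -180 + 2*sqrt(2190)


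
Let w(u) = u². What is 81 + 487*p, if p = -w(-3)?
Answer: -4302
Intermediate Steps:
p = -9 (p = -1*(-3)² = -1*9 = -9)
81 + 487*p = 81 + 487*(-9) = 81 - 4383 = -4302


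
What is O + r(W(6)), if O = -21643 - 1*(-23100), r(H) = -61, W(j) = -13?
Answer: 1396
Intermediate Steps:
O = 1457 (O = -21643 + 23100 = 1457)
O + r(W(6)) = 1457 - 61 = 1396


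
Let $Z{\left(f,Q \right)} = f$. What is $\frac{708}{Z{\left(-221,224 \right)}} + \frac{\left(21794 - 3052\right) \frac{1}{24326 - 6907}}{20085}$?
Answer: $- \frac{19053628726}{5947630455} \approx -3.2036$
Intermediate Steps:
$\frac{708}{Z{\left(-221,224 \right)}} + \frac{\left(21794 - 3052\right) \frac{1}{24326 - 6907}}{20085} = \frac{708}{-221} + \frac{\left(21794 - 3052\right) \frac{1}{24326 - 6907}}{20085} = 708 \left(- \frac{1}{221}\right) + \frac{18742}{17419} \cdot \frac{1}{20085} = - \frac{708}{221} + 18742 \cdot \frac{1}{17419} \cdot \frac{1}{20085} = - \frac{708}{221} + \frac{18742}{17419} \cdot \frac{1}{20085} = - \frac{708}{221} + \frac{18742}{349860615} = - \frac{19053628726}{5947630455}$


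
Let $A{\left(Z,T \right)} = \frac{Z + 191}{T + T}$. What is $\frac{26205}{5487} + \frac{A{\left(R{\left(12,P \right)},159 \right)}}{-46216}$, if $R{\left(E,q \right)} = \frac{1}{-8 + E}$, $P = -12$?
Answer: $\frac{171166959845}{35840323136} \approx 4.7758$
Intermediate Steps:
$A{\left(Z,T \right)} = \frac{191 + Z}{2 T}$
$\frac{26205}{5487} + \frac{A{\left(R{\left(12,P \right)},159 \right)}}{-46216} = \frac{26205}{5487} + \frac{\frac{1}{2} \cdot \frac{1}{159} \left(191 + \frac{1}{-8 + 12}\right)}{-46216} = 26205 \cdot \frac{1}{5487} + \frac{1}{2} \cdot \frac{1}{159} \left(191 + \frac{1}{4}\right) \left(- \frac{1}{46216}\right) = \frac{8735}{1829} + \frac{1}{2} \cdot \frac{1}{159} \left(191 + \frac{1}{4}\right) \left(- \frac{1}{46216}\right) = \frac{8735}{1829} + \frac{1}{2} \cdot \frac{1}{159} \cdot \frac{765}{4} \left(- \frac{1}{46216}\right) = \frac{8735}{1829} + \frac{255}{424} \left(- \frac{1}{46216}\right) = \frac{8735}{1829} - \frac{255}{19595584} = \frac{171166959845}{35840323136}$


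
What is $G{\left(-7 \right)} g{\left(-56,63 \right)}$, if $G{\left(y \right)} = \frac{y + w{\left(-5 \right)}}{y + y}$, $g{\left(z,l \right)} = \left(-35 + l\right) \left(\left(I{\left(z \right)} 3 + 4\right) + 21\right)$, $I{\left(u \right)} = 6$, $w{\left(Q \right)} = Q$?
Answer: $1032$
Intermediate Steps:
$g{\left(z,l \right)} = -1505 + 43 l$ ($g{\left(z,l \right)} = \left(-35 + l\right) \left(\left(6 \cdot 3 + 4\right) + 21\right) = \left(-35 + l\right) \left(\left(18 + 4\right) + 21\right) = \left(-35 + l\right) \left(22 + 21\right) = \left(-35 + l\right) 43 = -1505 + 43 l$)
$G{\left(y \right)} = \frac{-5 + y}{2 y}$ ($G{\left(y \right)} = \frac{y - 5}{y + y} = \frac{-5 + y}{2 y}$)
$G{\left(-7 \right)} g{\left(-56,63 \right)} = \frac{-5 - 7}{2 \left(-7\right)} \left(-1505 + 43 \cdot 63\right) = \frac{1}{2} \left(- \frac{1}{7}\right) \left(-12\right) \left(-1505 + 2709\right) = \frac{6}{7} \cdot 1204 = 1032$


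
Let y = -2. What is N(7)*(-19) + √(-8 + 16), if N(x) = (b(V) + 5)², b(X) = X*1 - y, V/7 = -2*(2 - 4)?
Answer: -23275 + 2*√2 ≈ -23272.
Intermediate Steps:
V = 28 (V = 7*(-2*(2 - 4)) = 7*(-2*(-2)) = 7*4 = 28)
b(X) = 2 + X (b(X) = X*1 - 1*(-2) = X + 2 = 2 + X)
N(x) = 1225 (N(x) = ((2 + 28) + 5)² = (30 + 5)² = 35² = 1225)
N(7)*(-19) + √(-8 + 16) = 1225*(-19) + √(-8 + 16) = -23275 + √8 = -23275 + 2*√2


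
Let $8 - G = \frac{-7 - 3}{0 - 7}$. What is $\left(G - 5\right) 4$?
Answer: $\frac{44}{7} \approx 6.2857$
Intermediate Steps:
$G = \frac{46}{7}$ ($G = 8 - \frac{-7 - 3}{0 - 7} = 8 - - \frac{10}{-7} = 8 - \left(-10\right) \left(- \frac{1}{7}\right) = 8 - \frac{10}{7} = \frac{46}{7} \approx 6.5714$)
$\left(G - 5\right) 4 = \left(\frac{46}{7} - 5\right) 4 = \frac{11}{7} \cdot 4 = \frac{44}{7}$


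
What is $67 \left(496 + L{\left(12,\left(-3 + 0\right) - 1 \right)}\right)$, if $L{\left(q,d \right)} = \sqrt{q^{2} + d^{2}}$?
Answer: $33232 + 268 \sqrt{10} \approx 34080.0$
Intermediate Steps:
$L{\left(q,d \right)} = \sqrt{d^{2} + q^{2}}$
$67 \left(496 + L{\left(12,\left(-3 + 0\right) - 1 \right)}\right) = 67 \left(496 + \sqrt{\left(\left(-3 + 0\right) - 1\right)^{2} + 12^{2}}\right) = 67 \left(496 + \sqrt{\left(-3 - 1\right)^{2} + 144}\right) = 67 \left(496 + \sqrt{\left(-4\right)^{2} + 144}\right) = 67 \left(496 + \sqrt{16 + 144}\right) = 67 \left(496 + \sqrt{160}\right) = 67 \left(496 + 4 \sqrt{10}\right) = 33232 + 268 \sqrt{10}$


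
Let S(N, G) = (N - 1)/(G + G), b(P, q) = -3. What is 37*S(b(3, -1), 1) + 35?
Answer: -39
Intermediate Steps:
S(N, G) = (-1 + N)/(2*G) (S(N, G) = (-1 + N)/((2*G)) = (-1 + N)*(1/(2*G)) = (-1 + N)/(2*G))
37*S(b(3, -1), 1) + 35 = 37*((½)*(-1 - 3)/1) + 35 = 37*((½)*1*(-4)) + 35 = 37*(-2) + 35 = -74 + 35 = -39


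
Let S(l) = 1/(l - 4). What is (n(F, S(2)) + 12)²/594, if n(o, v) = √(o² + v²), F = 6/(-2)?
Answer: (24 + √37)²/2376 ≈ 0.38088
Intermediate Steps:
S(l) = 1/(-4 + l)
F = -3 (F = 6*(-½) = -3)
(n(F, S(2)) + 12)²/594 = (√((-3)² + (1/(-4 + 2))²) + 12)²/594 = (√(9 + (1/(-2))²) + 12)²*(1/594) = (√(9 + (-½)²) + 12)²*(1/594) = (√(9 + ¼) + 12)²*(1/594) = (√(37/4) + 12)²*(1/594) = (√37/2 + 12)²*(1/594) = (12 + √37/2)²*(1/594) = (12 + √37/2)²/594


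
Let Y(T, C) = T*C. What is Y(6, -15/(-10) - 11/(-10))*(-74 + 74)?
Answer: 0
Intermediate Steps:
Y(T, C) = C*T
Y(6, -15/(-10) - 11/(-10))*(-74 + 74) = ((-15/(-10) - 11/(-10))*6)*(-74 + 74) = ((-15*(-⅒) - 11*(-⅒))*6)*0 = ((3/2 + 11/10)*6)*0 = ((13/5)*6)*0 = (78/5)*0 = 0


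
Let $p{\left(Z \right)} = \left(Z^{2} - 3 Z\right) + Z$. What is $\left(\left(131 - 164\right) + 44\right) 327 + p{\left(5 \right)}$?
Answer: $3612$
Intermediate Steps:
$p{\left(Z \right)} = Z^{2} - 2 Z$
$\left(\left(131 - 164\right) + 44\right) 327 + p{\left(5 \right)} = \left(\left(131 - 164\right) + 44\right) 327 + 5 \left(-2 + 5\right) = \left(-33 + 44\right) 327 + 5 \cdot 3 = 11 \cdot 327 + 15 = 3597 + 15 = 3612$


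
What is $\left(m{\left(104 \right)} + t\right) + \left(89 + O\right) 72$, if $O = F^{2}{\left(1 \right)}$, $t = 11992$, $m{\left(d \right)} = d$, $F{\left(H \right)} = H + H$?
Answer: $18792$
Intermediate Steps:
$F{\left(H \right)} = 2 H$
$O = 4$ ($O = \left(2 \cdot 1\right)^{2} = 2^{2} = 4$)
$\left(m{\left(104 \right)} + t\right) + \left(89 + O\right) 72 = \left(104 + 11992\right) + \left(89 + 4\right) 72 = 12096 + 93 \cdot 72 = 12096 + 6696 = 18792$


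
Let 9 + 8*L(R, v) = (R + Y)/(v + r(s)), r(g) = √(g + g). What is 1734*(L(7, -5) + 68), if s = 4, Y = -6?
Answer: 231795/2 - 51*√2/2 ≈ 1.1586e+5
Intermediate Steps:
r(g) = √2*√g (r(g) = √(2*g) = √2*√g)
L(R, v) = -9/8 + (-6 + R)/(8*(v + 2*√2)) (L(R, v) = -9/8 + ((R - 6)/(v + √2*√4))/8 = -9/8 + ((-6 + R)/(v + √2*2))/8 = -9/8 + ((-6 + R)/(v + 2*√2))/8 = -9/8 + (-6 + R)/(8*(v + 2*√2)))
1734*(L(7, -5) + 68) = 1734*((-6 + 7 - 18*√2 - 9*(-5))/(8*(-5 + 2*√2)) + 68) = 1734*((-6 + 7 - 18*√2 + 45)/(8*(-5 + 2*√2)) + 68) = 1734*((46 - 18*√2)/(8*(-5 + 2*√2)) + 68) = 1734*(68 + (46 - 18*√2)/(8*(-5 + 2*√2))) = 117912 + 867*(46 - 18*√2)/(4*(-5 + 2*√2))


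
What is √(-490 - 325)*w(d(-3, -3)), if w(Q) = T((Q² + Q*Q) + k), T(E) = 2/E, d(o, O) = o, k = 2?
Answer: I*√815/10 ≈ 2.8548*I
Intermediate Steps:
w(Q) = 2/(2 + 2*Q²) (w(Q) = 2/((Q² + Q*Q) + 2) = 2/((Q² + Q²) + 2) = 2/(2*Q² + 2) = 2/(2 + 2*Q²))
√(-490 - 325)*w(d(-3, -3)) = √(-490 - 325)/(1 + (-3)²) = √(-815)/(1 + 9) = (I*√815)/10 = (I*√815)*(⅒) = I*√815/10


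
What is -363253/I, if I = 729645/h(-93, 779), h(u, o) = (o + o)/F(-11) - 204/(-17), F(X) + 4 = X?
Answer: 500562634/10944675 ≈ 45.736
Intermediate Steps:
F(X) = -4 + X
h(u, o) = 12 - 2*o/15 (h(u, o) = (o + o)/(-4 - 11) - 204/(-17) = (2*o)/(-15) - 204*(-1/17) = (2*o)*(-1/15) + 12 = -2*o/15 + 12 = 12 - 2*o/15)
I = -10944675/1378 (I = 729645/(12 - 2/15*779) = 729645/(12 - 1558/15) = 729645/(-1378/15) = 729645*(-15/1378) = -10944675/1378 ≈ -7942.4)
-363253/I = -363253/(-10944675/1378) = -363253*(-1378/10944675) = 500562634/10944675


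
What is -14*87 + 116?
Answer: -1102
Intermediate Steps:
-14*87 + 116 = -1218 + 116 = -1102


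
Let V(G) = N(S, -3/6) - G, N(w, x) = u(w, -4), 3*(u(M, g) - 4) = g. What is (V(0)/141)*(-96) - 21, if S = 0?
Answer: -3217/141 ≈ -22.816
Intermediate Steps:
u(M, g) = 4 + g/3
N(w, x) = 8/3 (N(w, x) = 4 + (⅓)*(-4) = 4 - 4/3 = 8/3)
V(G) = 8/3 - G
(V(0)/141)*(-96) - 21 = ((8/3 - 1*0)/141)*(-96) - 21 = ((8/3 + 0)*(1/141))*(-96) - 21 = ((8/3)*(1/141))*(-96) - 21 = (8/423)*(-96) - 21 = -256/141 - 21 = -3217/141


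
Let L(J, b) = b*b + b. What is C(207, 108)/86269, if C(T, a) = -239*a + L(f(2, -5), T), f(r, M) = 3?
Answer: 17244/86269 ≈ 0.19989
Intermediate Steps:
L(J, b) = b + b² (L(J, b) = b² + b = b + b²)
C(T, a) = -239*a + T*(1 + T)
C(207, 108)/86269 = (-239*108 + 207*(1 + 207))/86269 = (-25812 + 207*208)*(1/86269) = (-25812 + 43056)*(1/86269) = 17244*(1/86269) = 17244/86269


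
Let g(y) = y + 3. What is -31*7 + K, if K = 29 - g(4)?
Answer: -195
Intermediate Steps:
g(y) = 3 + y
K = 22 (K = 29 - (3 + 4) = 29 - 1*7 = 29 - 7 = 22)
-31*7 + K = -31*7 + 22 = -217 + 22 = -195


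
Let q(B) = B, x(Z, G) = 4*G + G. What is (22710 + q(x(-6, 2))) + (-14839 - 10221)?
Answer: -2340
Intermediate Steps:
x(Z, G) = 5*G
(22710 + q(x(-6, 2))) + (-14839 - 10221) = (22710 + 5*2) + (-14839 - 10221) = (22710 + 10) - 25060 = 22720 - 25060 = -2340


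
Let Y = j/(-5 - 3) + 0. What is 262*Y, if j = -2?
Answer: 131/2 ≈ 65.500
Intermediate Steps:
Y = ¼ (Y = -2/(-5 - 3) + 0 = -2/(-8) + 0 = -⅛*(-2) + 0 = ¼ + 0 = ¼ ≈ 0.25000)
262*Y = 262*(¼) = 131/2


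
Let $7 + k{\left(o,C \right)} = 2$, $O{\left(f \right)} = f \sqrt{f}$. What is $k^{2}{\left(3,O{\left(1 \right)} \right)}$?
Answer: $25$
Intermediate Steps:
$O{\left(f \right)} = f^{\frac{3}{2}}$
$k{\left(o,C \right)} = -5$ ($k{\left(o,C \right)} = -7 + 2 = -5$)
$k^{2}{\left(3,O{\left(1 \right)} \right)} = \left(-5\right)^{2} = 25$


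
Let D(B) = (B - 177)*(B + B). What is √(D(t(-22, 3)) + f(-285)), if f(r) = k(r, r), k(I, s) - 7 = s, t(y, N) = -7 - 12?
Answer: √7170 ≈ 84.676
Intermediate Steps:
t(y, N) = -19
k(I, s) = 7 + s
D(B) = 2*B*(-177 + B) (D(B) = (-177 + B)*(2*B) = 2*B*(-177 + B))
f(r) = 7 + r
√(D(t(-22, 3)) + f(-285)) = √(2*(-19)*(-177 - 19) + (7 - 285)) = √(2*(-19)*(-196) - 278) = √(7448 - 278) = √7170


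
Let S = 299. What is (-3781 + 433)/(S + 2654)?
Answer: -3348/2953 ≈ -1.1338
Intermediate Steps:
(-3781 + 433)/(S + 2654) = (-3781 + 433)/(299 + 2654) = -3348/2953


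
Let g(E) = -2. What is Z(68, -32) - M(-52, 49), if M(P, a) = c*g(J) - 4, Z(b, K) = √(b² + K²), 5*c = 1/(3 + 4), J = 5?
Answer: 142/35 + 4*√353 ≈ 79.210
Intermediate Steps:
c = 1/35 (c = 1/(5*(3 + 4)) = (⅕)/7 = (⅕)*(⅐) = 1/35 ≈ 0.028571)
Z(b, K) = √(K² + b²)
M(P, a) = -142/35 (M(P, a) = (1/35)*(-2) - 4 = -2/35 - 4 = -142/35)
Z(68, -32) - M(-52, 49) = √((-32)² + 68²) - 1*(-142/35) = √(1024 + 4624) + 142/35 = √5648 + 142/35 = 4*√353 + 142/35 = 142/35 + 4*√353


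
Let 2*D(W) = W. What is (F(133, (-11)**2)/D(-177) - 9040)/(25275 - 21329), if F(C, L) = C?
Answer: -800173/349221 ≈ -2.2913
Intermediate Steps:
D(W) = W/2
(F(133, (-11)**2)/D(-177) - 9040)/(25275 - 21329) = (133/(((1/2)*(-177))) - 9040)/(25275 - 21329) = (133/(-177/2) - 9040)/3946 = (133*(-2/177) - 9040)*(1/3946) = (-266/177 - 9040)*(1/3946) = -1600346/177*1/3946 = -800173/349221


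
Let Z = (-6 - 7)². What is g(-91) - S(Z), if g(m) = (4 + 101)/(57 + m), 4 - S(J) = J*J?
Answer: 970833/34 ≈ 28554.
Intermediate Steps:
Z = 169 (Z = (-13)² = 169)
S(J) = 4 - J² (S(J) = 4 - J*J = 4 - J²)
g(m) = 105/(57 + m)
g(-91) - S(Z) = 105/(57 - 91) - (4 - 1*169²) = 105/(-34) - (4 - 1*28561) = 105*(-1/34) - (4 - 28561) = -105/34 - 1*(-28557) = -105/34 + 28557 = 970833/34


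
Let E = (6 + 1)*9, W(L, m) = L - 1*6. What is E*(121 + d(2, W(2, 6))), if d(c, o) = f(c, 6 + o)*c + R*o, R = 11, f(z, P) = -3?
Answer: 4473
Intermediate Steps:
W(L, m) = -6 + L (W(L, m) = L - 6 = -6 + L)
E = 63 (E = 7*9 = 63)
d(c, o) = -3*c + 11*o
E*(121 + d(2, W(2, 6))) = 63*(121 + (-3*2 + 11*(-6 + 2))) = 63*(121 + (-6 + 11*(-4))) = 63*(121 + (-6 - 44)) = 63*(121 - 50) = 63*71 = 4473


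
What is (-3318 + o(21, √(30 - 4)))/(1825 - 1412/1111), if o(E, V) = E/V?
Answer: -3686298/2026163 + 23331*√26/52680238 ≈ -1.8171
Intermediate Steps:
(-3318 + o(21, √(30 - 4)))/(1825 - 1412/1111) = (-3318 + 21/(√(30 - 4)))/(1825 - 1412/1111) = (-3318 + 21/(√26))/(1825 - 1412*1/1111) = (-3318 + 21*(√26/26))/(1825 - 1412/1111) = (-3318 + 21*√26/26)/(2026163/1111) = (-3318 + 21*√26/26)*(1111/2026163) = -3686298/2026163 + 23331*√26/52680238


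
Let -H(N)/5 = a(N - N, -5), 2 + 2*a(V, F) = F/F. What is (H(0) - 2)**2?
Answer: 1/4 ≈ 0.25000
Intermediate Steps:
a(V, F) = -1/2 (a(V, F) = -1 + (F/F)/2 = -1 + (1/2)*1 = -1 + 1/2 = -1/2)
H(N) = 5/2 (H(N) = -5*(-1/2) = 5/2)
(H(0) - 2)**2 = (5/2 - 2)**2 = (1/2)**2 = 1/4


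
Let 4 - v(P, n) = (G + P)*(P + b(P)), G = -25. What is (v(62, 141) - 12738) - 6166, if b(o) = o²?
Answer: -163422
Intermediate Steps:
v(P, n) = 4 - (-25 + P)*(P + P²)
(v(62, 141) - 12738) - 6166 = ((4 - 1*62³ + 24*62² + 25*62) - 12738) - 6166 = ((4 - 1*238328 + 24*3844 + 1550) - 12738) - 6166 = ((4 - 238328 + 92256 + 1550) - 12738) - 6166 = (-144518 - 12738) - 6166 = -157256 - 6166 = -163422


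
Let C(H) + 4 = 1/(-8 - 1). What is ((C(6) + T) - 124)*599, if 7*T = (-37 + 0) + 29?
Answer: -4877657/63 ≈ -77423.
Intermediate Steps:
T = -8/7 (T = ((-37 + 0) + 29)/7 = (-37 + 29)/7 = (⅐)*(-8) = -8/7 ≈ -1.1429)
C(H) = -37/9 (C(H) = -4 + 1/(-8 - 1) = -4 + 1/(-9) = -4 - ⅑ = -37/9)
((C(6) + T) - 124)*599 = ((-37/9 - 8/7) - 124)*599 = (-331/63 - 124)*599 = -8143/63*599 = -4877657/63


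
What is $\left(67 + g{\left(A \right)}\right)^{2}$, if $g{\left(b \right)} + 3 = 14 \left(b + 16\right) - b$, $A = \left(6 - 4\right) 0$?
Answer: $82944$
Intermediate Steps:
$A = 0$ ($A = 2 \cdot 0 = 0$)
$g{\left(b \right)} = 221 + 13 b$ ($g{\left(b \right)} = -3 - \left(b - 14 \left(b + 16\right)\right) = -3 - \left(b - 14 \left(16 + b\right)\right) = -3 + \left(\left(224 + 14 b\right) - b\right) = -3 + \left(224 + 13 b\right) = 221 + 13 b$)
$\left(67 + g{\left(A \right)}\right)^{2} = \left(67 + \left(221 + 13 \cdot 0\right)\right)^{2} = \left(67 + \left(221 + 0\right)\right)^{2} = \left(67 + 221\right)^{2} = 288^{2} = 82944$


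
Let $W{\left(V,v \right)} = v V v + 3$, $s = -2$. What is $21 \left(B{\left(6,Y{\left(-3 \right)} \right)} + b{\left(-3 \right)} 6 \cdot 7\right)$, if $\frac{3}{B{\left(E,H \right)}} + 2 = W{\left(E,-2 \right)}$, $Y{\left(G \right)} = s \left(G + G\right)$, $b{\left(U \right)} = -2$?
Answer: $- \frac{44037}{25} \approx -1761.5$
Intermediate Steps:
$Y{\left(G \right)} = - 4 G$ ($Y{\left(G \right)} = - 2 \left(G + G\right) = - 2 \cdot 2 G = - 4 G$)
$W{\left(V,v \right)} = 3 + V v^{2}$ ($W{\left(V,v \right)} = V v v + 3 = V v^{2} + 3 = 3 + V v^{2}$)
$B{\left(E,H \right)} = \frac{3}{1 + 4 E}$ ($B{\left(E,H \right)} = \frac{3}{-2 + \left(3 + E \left(-2\right)^{2}\right)} = \frac{3}{-2 + \left(3 + E 4\right)} = \frac{3}{-2 + \left(3 + 4 E\right)} = \frac{3}{1 + 4 E}$)
$21 \left(B{\left(6,Y{\left(-3 \right)} \right)} + b{\left(-3 \right)} 6 \cdot 7\right) = 21 \left(\frac{3}{1 + 4 \cdot 6} - 2 \cdot 6 \cdot 7\right) = 21 \left(\frac{3}{1 + 24} - 84\right) = 21 \left(\frac{3}{25} - 84\right) = 21 \left(- \frac{2097}{25}\right) = - \frac{44037}{25}$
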